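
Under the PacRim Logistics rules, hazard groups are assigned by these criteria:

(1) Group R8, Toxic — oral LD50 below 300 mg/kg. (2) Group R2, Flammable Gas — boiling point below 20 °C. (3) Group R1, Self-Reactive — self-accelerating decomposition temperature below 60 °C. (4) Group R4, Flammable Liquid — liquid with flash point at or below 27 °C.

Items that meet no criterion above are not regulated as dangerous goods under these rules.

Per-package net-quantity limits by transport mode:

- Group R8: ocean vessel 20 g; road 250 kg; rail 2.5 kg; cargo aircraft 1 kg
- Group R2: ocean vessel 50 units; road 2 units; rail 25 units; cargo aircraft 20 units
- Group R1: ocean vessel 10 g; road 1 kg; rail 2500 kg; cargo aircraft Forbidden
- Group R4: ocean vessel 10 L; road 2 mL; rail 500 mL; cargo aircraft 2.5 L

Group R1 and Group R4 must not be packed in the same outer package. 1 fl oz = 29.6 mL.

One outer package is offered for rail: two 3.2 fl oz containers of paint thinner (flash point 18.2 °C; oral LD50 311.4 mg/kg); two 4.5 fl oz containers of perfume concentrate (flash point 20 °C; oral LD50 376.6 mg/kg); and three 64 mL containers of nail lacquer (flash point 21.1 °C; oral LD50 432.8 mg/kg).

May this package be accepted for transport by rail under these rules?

With flash point 18.2 °C (≤ 27 °C), the paint thinner falls in Group R4.
Flash point 20 °C meets the Group R4 criterion (Flammable Liquid), so the perfume concentrate is Group R4.
Nail lacquer: flash point 21.1 °C ≤ 27 °C → Group R4 (Flammable Liquid).
Group R4 net quantity: (two 3.2 fl oz containers = 189.44 mL) + (two 4.5 fl oz containers = 266.4 mL) + (three 64 mL containers = 192 mL) = 647.84 mL.
647.84 mL > 500 mL (rail limit, Group R4) — over the limit.

No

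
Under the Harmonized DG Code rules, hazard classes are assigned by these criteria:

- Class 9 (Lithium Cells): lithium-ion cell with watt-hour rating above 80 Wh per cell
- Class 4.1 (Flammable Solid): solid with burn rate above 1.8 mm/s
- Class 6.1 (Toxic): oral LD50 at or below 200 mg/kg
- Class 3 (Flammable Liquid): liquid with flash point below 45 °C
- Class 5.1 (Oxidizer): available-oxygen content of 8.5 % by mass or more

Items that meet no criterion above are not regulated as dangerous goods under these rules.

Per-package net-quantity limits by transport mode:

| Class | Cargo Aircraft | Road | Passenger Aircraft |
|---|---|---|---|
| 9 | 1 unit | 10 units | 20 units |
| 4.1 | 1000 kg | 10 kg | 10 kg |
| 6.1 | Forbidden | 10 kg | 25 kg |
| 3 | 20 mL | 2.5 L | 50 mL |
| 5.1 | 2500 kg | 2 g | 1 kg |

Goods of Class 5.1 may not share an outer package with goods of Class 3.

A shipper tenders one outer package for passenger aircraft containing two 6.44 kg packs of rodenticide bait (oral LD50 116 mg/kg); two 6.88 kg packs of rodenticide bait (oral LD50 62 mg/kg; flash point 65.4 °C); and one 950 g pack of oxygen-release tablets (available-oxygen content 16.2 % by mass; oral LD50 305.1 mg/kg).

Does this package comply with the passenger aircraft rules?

With oral LD50 116 mg/kg (≤ 200 mg/kg), the rodenticide bait falls in Class 6.1.
With oral LD50 62 mg/kg (≤ 200 mg/kg), the rodenticide bait falls in Class 6.1.
Available-oxygen content 16.2 % by mass meets the Class 5.1 criterion (Oxidizer), so the oxygen-release tablets are Class 5.1.
Class 6.1 net quantity: (two 6.44 kg packs = 12.88 kg) + (two 6.88 kg packs = 13.76 kg) = 26.64 kg.
26.64 kg > 25 kg (passenger aircraft limit, Class 6.1) — over the limit.
Class 5.1 quantity: 950 g.
950 g is within the passenger aircraft limit of 1 kg for Class 5.1.
The segregation rule (Class 5.1 with Class 3) does not apply to Class 6.1 with Class 5.1.

No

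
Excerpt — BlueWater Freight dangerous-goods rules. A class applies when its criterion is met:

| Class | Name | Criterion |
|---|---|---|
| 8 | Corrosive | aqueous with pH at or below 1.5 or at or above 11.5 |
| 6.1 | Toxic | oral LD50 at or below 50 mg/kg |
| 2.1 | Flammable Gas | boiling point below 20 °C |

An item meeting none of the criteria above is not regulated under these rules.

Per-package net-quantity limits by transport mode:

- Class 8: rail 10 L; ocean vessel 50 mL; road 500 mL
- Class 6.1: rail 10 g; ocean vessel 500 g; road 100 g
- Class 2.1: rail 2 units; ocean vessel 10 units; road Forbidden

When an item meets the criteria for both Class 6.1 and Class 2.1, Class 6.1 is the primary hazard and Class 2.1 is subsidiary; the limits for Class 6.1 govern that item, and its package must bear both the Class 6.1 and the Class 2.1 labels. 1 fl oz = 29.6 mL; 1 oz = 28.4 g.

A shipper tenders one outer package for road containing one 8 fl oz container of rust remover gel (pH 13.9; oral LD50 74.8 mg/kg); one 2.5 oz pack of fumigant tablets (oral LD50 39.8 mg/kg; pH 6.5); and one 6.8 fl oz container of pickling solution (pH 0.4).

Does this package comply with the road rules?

The rust remover gel has pH 13.9, which is ≥ 11.5, so it is Class 8 (Corrosive).
The fumigant tablets have oral LD50 39.8 mg/kg, which is ≤ 50 mg/kg, so they are Class 6.1 (Toxic).
Pickling solution: pH 0.4 ≤ 1.5 → Class 8 (Corrosive).
Total Class 8: (one 8 fl oz container = 236.8 mL) + (one 6.8 fl oz container = 201.28 mL) = 438.08 mL.
That is within the Class 8 road limit of 500 mL.
Class 6.1 quantity: one 2.5 oz pack = 71 g.
That is within the Class 6.1 road limit of 100 g.
Every hazard class is within its road limit and no segregation rule is violated.

Yes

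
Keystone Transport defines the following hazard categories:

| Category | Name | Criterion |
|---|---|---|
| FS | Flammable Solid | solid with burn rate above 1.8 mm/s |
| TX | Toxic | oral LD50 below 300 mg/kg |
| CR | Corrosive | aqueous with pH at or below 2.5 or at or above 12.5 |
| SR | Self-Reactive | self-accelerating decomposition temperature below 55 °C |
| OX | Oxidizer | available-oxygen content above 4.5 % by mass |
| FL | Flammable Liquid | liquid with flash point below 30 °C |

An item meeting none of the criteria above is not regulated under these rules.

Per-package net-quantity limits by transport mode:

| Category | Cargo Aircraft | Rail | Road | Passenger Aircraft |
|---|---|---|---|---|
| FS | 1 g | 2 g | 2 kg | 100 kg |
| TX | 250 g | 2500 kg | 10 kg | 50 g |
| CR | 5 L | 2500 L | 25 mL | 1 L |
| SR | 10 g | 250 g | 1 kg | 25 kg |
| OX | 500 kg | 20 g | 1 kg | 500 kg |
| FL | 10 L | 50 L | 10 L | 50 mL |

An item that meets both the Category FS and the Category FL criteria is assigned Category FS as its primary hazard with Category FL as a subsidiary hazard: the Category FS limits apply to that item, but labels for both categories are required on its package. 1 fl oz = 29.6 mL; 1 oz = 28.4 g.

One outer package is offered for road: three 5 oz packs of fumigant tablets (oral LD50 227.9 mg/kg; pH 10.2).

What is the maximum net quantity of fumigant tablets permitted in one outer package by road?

10 kg

Oral LD50 227.9 mg/kg meets the Category TX criterion (Toxic), so the fumigant tablets are Category TX.
The road limit for Category TX is 10 kg.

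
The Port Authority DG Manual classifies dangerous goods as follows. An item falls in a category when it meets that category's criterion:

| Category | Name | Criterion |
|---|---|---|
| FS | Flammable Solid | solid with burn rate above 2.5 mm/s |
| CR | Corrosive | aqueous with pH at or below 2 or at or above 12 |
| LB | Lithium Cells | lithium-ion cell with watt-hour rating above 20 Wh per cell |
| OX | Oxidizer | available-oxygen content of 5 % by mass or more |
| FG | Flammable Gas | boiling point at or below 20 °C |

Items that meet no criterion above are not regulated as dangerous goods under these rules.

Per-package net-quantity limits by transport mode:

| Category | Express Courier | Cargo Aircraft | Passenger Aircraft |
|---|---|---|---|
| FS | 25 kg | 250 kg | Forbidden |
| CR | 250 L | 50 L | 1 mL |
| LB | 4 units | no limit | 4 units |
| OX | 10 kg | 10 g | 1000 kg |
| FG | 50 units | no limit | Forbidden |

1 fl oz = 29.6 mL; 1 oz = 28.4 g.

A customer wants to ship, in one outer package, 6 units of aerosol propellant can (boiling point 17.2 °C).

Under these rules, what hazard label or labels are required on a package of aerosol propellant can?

Aerosol propellant can: boiling point 17.2 °C ≤ 20 °C → Category FG (Flammable Gas).
Only the Category FG label is required.

Category FG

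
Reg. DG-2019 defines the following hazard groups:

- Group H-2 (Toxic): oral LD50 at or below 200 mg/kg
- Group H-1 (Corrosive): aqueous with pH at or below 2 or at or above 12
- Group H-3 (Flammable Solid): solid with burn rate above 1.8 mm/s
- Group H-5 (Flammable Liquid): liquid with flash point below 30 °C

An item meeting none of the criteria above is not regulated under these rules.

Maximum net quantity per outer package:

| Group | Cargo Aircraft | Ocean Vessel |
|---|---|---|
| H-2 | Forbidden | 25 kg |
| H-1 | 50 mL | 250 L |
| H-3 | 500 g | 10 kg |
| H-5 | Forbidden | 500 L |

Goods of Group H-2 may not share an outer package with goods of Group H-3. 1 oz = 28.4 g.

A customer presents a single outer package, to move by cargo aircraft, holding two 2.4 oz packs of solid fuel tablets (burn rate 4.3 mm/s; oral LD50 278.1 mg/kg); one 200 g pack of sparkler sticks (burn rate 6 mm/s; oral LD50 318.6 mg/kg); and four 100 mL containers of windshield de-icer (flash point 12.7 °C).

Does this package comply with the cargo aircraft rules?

The solid fuel tablets have burn rate 4.3 mm/s, which is > 1.8 mm/s, so they are Group H-3 (Flammable Solid).
With burn rate 6 mm/s (> 1.8 mm/s), the sparkler sticks fall in Group H-3.
Flash point 12.7 °C meets the Group H-5 criterion (Flammable Liquid), so the windshield de-icer is Group H-5.
Group H-3 net quantity: (two 2.4 oz packs = 136.32 g) + 200 g = 336.32 g.
336.32 g ≤ 500 g (cargo aircraft limit, Group H-3) — within limit.
Group H-5 quantity: four 100 mL containers = 400 mL.
By cargo aircraft, Group H-5 is Forbidden regardless of quantity.
The segregation rule (Group H-2 with Group H-3) does not apply to Group H-3 with Group H-5.

No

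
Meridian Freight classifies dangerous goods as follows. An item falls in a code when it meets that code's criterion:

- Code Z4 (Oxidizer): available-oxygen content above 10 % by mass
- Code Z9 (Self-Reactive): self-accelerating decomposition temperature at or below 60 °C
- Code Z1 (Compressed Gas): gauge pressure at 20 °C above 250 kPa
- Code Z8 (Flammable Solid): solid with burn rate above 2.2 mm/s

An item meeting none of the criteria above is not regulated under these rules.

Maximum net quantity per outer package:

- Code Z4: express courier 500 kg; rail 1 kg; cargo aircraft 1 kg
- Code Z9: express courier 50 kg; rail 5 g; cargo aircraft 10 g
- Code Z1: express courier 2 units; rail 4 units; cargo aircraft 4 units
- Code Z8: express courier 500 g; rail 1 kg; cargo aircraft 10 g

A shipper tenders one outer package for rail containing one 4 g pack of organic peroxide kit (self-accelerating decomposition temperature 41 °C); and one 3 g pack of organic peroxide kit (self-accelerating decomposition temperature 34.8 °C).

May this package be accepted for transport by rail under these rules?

No

With self-accelerating decomposition temperature 41 °C (≤ 60 °C), the organic peroxide kit falls in Code Z9.
Organic peroxide kit: self-accelerating decomposition temperature 34.8 °C ≤ 60 °C → Code Z9 (Self-Reactive).
Code Z9 net quantity: 4 g + 3 g = 7 g.
That exceeds the Code Z9 rail limit of 5 g.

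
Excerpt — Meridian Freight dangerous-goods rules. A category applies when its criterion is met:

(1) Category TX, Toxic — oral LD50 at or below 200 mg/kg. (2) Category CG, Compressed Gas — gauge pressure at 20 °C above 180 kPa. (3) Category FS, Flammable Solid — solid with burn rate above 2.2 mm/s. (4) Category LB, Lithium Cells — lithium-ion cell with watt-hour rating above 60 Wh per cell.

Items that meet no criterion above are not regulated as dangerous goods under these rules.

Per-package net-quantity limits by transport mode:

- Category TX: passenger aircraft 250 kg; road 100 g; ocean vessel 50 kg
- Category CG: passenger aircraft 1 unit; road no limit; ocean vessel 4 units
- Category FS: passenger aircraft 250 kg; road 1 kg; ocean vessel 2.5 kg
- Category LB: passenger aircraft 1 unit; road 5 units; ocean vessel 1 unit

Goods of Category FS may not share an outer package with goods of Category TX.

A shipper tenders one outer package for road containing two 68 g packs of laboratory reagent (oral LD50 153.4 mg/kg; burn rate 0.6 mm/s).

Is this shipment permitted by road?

With oral LD50 153.4 mg/kg (≤ 200 mg/kg), the laboratory reagent falls in Category TX.
Category TX quantity: two 68 g packs = 136 g.
136 g > 100 g (road limit, Category TX) — over the limit.

No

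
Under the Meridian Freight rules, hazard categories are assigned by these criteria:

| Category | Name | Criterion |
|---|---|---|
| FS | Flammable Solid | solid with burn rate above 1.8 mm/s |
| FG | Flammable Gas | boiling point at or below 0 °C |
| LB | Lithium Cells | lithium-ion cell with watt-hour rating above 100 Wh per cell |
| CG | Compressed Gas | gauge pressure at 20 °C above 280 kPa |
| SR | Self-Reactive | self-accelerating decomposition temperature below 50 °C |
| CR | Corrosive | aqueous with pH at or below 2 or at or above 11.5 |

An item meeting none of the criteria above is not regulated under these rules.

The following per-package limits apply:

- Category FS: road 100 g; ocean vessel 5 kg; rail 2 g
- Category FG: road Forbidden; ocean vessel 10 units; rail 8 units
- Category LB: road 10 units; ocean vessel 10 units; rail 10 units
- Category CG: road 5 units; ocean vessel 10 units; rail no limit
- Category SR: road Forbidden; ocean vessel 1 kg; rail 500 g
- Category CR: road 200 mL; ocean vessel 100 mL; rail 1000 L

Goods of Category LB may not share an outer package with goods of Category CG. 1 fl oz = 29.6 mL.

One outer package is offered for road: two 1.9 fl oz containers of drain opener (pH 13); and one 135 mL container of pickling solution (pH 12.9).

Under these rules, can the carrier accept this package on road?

No

With pH 13 (≥ 11.5), the drain opener falls in Category CR.
Pickling solution: pH 12.9 ≥ 11.5 → Category CR (Corrosive).
Category CR net quantity: (two 1.9 fl oz containers = 112.48 mL) + 135 mL = 247.48 mL.
247.48 mL exceeds the road limit of 200 mL for Category CR.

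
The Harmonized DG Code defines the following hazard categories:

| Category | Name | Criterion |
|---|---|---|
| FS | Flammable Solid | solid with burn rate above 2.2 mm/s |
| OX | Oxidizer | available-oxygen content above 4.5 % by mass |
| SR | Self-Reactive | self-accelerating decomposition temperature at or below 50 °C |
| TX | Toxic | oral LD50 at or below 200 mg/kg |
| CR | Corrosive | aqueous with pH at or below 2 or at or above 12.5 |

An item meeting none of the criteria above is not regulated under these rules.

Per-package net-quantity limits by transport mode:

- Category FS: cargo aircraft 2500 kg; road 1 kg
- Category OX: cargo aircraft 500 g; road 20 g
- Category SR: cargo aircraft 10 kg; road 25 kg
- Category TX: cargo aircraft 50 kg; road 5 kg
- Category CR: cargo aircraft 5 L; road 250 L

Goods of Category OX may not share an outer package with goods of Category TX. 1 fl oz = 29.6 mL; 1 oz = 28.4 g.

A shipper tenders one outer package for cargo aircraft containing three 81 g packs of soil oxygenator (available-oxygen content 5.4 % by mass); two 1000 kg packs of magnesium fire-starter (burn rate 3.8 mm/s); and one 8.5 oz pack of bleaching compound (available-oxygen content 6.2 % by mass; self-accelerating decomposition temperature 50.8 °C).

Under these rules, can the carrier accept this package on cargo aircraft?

Soil oxygenator: available-oxygen content 5.4 % by mass > 4.5 % by mass → Category OX (Oxidizer).
Magnesium fire-starter: burn rate 3.8 mm/s > 2.2 mm/s → Category FS (Flammable Solid).
With available-oxygen content 6.2 % by mass (> 4.5 % by mass), the bleaching compound falls in Category OX.
Total Category OX: (three 81 g packs = 243 g) + (one 8.5 oz pack = 241.4 g) = 484.4 g.
That is within the Category OX cargo aircraft limit of 500 g.
Category FS quantity: two 1000 kg packs = 2000 kg.
2000 kg is within the cargo aircraft limit of 2500 kg for Category FS.
The segregation rule (Category OX with Category TX) does not apply to Category OX with Category FS.
Every hazard category is within its cargo aircraft limit and no segregation rule is violated.

Yes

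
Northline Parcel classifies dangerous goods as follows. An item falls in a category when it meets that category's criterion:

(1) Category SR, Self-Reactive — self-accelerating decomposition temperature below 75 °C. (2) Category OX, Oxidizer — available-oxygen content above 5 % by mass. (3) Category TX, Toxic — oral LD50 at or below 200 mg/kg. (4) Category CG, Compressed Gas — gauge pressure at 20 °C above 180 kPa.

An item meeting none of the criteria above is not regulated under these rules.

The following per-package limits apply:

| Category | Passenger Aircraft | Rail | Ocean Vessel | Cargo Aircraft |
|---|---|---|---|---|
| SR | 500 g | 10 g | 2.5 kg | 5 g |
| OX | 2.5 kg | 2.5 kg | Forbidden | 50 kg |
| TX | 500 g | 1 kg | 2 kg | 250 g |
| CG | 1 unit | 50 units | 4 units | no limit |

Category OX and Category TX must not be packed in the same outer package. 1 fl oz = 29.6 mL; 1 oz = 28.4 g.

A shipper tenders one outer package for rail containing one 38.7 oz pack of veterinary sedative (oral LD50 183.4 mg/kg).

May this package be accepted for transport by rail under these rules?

No

Veterinary sedative: oral LD50 183.4 mg/kg ≤ 200 mg/kg → Category TX (Toxic).
Category TX quantity: one 38.7 oz pack = 1099.08 g.
1099.08 g > 1 kg (rail limit, Category TX) — over the limit.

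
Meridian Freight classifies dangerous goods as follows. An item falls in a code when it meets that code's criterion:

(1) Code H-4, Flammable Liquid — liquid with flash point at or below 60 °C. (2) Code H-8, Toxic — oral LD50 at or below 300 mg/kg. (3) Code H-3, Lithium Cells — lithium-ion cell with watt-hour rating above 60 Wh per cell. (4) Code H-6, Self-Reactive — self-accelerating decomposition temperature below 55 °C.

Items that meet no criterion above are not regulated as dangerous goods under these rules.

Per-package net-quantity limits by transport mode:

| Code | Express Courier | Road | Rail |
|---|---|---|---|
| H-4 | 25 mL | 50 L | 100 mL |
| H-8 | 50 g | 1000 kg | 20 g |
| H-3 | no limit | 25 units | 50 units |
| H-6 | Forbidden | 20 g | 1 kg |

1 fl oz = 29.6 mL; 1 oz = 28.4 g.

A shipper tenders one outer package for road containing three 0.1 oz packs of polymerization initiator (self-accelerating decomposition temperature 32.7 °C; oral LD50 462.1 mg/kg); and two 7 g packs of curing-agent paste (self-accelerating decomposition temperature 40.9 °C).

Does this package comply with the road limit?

No

The polymerization initiator has self-accelerating decomposition temperature 32.7 °C, which is < 55 °C, so it is Code H-6 (Self-Reactive).
The curing-agent paste has self-accelerating decomposition temperature 40.9 °C, which is < 55 °C, so it is Code H-6 (Self-Reactive).
Code H-6 net quantity: (three 0.1 oz packs = 8.52 g) + (two 7 g packs = 14 g) = 22.52 g.
22.52 g > 20 g (road limit, Code H-6) — over the limit.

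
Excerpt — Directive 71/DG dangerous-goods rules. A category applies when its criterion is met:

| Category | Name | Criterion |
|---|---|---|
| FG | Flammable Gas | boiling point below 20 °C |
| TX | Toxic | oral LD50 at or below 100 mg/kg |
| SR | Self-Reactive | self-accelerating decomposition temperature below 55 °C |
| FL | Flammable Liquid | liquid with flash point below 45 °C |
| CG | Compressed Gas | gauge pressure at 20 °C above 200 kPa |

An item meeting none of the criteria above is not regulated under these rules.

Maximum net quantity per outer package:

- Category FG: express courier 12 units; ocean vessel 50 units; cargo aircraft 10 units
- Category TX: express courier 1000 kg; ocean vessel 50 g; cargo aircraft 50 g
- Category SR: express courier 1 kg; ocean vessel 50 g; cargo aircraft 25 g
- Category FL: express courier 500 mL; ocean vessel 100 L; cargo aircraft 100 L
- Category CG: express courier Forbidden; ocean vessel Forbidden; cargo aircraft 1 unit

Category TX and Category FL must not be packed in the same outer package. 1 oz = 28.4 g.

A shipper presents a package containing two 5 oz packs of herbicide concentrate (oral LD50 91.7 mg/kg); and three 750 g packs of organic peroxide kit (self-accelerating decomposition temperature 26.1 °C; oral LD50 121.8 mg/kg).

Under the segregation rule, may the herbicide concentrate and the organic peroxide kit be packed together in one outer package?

With oral LD50 91.7 mg/kg (≤ 100 mg/kg), the herbicide concentrate falls in Category TX.
Self-accelerating decomposition temperature 26.1 °C meets the Category SR criterion (Self-Reactive), so the organic peroxide kit is Category SR.
No segregation rule bars Category TX with Category SR.

Yes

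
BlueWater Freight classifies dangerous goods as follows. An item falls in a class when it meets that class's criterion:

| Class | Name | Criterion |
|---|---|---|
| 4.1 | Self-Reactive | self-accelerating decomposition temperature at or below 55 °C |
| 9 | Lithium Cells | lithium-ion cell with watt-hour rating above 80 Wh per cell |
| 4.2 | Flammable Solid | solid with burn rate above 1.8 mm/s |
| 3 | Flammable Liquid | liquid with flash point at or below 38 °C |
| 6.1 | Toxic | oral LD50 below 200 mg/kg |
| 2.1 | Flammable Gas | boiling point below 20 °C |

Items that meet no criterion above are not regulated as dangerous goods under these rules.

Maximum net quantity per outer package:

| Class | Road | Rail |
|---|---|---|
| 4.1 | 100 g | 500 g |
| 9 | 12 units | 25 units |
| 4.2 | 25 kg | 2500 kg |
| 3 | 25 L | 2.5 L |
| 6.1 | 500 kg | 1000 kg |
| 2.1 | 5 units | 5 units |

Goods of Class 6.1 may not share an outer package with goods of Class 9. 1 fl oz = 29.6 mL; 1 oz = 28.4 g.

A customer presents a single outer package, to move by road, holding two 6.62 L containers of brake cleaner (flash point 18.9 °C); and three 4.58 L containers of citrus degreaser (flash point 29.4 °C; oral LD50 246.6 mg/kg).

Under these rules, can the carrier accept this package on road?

No

With flash point 18.9 °C (≤ 38 °C), the brake cleaner falls in Class 3.
With flash point 29.4 °C (≤ 38 °C), the citrus degreaser falls in Class 3.
Total Class 3: (two 6.62 L containers = 13.24 L) + (three 4.58 L containers = 13.74 L) = 26.98 L.
26.98 L exceeds the road limit of 25 L for Class 3.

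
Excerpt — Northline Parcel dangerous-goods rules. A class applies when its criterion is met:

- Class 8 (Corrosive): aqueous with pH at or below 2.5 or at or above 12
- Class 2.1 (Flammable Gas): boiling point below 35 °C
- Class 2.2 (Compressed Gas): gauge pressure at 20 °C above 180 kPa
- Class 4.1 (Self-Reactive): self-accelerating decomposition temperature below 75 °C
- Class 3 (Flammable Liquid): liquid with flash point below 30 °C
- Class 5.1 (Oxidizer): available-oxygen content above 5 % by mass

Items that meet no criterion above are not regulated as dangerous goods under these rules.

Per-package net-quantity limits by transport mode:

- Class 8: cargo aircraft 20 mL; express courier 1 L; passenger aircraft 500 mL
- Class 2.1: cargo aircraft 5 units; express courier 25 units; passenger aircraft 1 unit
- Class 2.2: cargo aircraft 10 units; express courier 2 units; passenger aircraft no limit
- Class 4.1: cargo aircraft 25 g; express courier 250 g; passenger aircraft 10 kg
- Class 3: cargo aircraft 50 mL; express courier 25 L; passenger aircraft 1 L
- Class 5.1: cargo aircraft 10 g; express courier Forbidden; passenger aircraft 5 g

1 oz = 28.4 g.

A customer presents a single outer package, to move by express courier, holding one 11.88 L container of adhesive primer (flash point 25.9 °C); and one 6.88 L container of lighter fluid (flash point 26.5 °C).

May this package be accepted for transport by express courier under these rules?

Adhesive primer: flash point 25.9 °C < 30 °C → Class 3 (Flammable Liquid).
Lighter fluid: flash point 26.5 °C < 30 °C → Class 3 (Flammable Liquid).
Total Class 3: 11.88 L + 6.88 L = 18.76 L.
18.76 L is within the express courier limit of 25 L for Class 3.

Yes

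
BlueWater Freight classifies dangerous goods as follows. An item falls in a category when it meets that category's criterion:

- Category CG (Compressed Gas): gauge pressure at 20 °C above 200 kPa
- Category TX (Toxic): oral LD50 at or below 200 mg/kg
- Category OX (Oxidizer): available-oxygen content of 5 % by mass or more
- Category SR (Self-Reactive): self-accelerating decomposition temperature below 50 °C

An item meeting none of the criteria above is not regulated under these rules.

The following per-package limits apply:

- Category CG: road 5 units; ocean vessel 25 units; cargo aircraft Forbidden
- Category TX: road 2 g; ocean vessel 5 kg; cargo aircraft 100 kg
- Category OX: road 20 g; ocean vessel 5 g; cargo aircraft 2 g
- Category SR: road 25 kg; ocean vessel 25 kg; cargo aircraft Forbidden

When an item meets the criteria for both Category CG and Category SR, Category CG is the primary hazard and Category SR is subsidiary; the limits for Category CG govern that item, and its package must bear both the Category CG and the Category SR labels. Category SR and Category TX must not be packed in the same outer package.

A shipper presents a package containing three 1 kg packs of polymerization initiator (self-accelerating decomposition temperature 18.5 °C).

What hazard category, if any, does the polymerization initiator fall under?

Category SR

Polymerization initiator: self-accelerating decomposition temperature 18.5 °C < 50 °C → Category SR (Self-Reactive).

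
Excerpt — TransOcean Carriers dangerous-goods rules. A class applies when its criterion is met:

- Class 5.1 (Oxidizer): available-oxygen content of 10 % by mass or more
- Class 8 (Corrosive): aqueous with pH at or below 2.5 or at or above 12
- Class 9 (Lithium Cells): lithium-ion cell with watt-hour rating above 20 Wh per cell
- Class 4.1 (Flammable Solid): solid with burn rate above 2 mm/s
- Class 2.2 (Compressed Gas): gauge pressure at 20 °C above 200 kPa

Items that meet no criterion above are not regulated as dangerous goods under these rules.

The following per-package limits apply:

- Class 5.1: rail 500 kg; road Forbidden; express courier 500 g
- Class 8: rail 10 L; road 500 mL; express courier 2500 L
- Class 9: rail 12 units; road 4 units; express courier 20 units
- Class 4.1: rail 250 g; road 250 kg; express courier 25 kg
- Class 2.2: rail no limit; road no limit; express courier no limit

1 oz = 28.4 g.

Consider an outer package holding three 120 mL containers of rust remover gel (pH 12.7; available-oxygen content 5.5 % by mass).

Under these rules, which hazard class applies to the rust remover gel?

Class 8

With pH 12.7 (≥ 12), the rust remover gel falls in Class 8.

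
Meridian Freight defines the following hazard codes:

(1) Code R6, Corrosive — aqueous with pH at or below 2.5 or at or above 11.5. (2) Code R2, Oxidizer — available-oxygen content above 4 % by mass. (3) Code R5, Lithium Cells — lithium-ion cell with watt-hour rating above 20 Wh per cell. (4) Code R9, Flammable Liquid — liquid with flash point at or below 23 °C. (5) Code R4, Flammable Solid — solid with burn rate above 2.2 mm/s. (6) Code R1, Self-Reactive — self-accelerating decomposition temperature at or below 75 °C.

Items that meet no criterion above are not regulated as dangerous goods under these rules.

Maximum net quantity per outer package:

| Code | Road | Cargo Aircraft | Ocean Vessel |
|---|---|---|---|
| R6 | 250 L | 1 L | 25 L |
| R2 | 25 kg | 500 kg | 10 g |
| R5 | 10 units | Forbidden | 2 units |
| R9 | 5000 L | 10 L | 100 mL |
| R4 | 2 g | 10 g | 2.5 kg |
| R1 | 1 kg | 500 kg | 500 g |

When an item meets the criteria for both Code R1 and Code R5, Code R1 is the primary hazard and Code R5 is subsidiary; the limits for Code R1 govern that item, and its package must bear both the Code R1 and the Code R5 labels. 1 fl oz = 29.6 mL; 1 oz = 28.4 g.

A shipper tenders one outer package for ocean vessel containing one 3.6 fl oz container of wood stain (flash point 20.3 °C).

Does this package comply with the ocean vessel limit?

With flash point 20.3 °C (≤ 23 °C), the wood stain falls in Code R9.
Code R9 quantity: one 3.6 fl oz container = 106.56 mL.
That exceeds the Code R9 ocean vessel limit of 100 mL.

No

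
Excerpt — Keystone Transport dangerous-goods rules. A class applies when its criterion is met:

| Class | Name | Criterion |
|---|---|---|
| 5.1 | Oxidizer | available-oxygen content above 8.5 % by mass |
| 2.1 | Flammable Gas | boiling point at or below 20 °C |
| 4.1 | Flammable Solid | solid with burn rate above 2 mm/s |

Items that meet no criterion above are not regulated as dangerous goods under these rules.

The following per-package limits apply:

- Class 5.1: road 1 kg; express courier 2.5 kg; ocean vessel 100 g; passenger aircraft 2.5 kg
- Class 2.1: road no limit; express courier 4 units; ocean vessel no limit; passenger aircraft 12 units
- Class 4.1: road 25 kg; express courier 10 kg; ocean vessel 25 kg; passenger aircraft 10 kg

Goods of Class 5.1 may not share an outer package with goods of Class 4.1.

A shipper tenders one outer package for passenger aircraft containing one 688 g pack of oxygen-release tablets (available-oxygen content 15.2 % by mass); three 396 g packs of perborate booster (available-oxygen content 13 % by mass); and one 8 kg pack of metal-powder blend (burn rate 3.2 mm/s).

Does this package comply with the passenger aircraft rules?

No

With available-oxygen content 15.2 % by mass (> 8.5 % by mass), the oxygen-release tablets fall in Class 5.1.
Perborate booster: available-oxygen content 13 % by mass > 8.5 % by mass → Class 5.1 (Oxidizer).
With burn rate 3.2 mm/s (> 2 mm/s), the metal-powder blend falls in Class 4.1.
Total Class 5.1: 688 g + (three 396 g packs = 1.188 kg) = 1.876 kg.
1.876 kg is within the passenger aircraft limit of 2.5 kg for Class 5.1.
Class 4.1 quantity: 8 kg.
That is within the Class 4.1 passenger aircraft limit of 10 kg.
Class 5.1 and Class 4.1 may not share an outer package.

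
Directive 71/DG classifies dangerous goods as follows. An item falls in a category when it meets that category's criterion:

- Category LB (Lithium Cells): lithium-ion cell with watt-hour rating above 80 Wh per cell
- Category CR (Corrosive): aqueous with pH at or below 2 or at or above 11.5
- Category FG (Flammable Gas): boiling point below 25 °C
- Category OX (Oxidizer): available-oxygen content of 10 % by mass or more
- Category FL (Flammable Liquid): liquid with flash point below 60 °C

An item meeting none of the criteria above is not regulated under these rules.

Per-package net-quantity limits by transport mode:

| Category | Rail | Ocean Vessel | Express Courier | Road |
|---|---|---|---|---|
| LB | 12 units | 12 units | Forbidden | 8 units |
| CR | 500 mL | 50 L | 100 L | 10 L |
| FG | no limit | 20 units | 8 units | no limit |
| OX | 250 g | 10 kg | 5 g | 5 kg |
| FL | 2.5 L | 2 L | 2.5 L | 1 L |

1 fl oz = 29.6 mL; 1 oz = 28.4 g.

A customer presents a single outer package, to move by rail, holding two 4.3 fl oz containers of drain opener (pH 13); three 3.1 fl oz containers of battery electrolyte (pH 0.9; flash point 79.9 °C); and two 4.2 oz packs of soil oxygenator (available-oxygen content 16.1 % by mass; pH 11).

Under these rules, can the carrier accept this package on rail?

The drain opener has pH 13, which is ≥ 11.5, so it is Category CR (Corrosive).
The battery electrolyte has pH 0.9, which is ≤ 2, so it is Category CR (Corrosive).
Available-oxygen content 16.1 % by mass meets the Category OX criterion (Oxidizer), so the soil oxygenator is Category OX.
Category CR net quantity: (two 4.3 fl oz containers = 254.56 mL) + (three 3.1 fl oz containers = 275.28 mL) = 529.84 mL.
529.84 mL exceeds the rail limit of 500 mL for Category CR.
Category OX quantity: two 4.2 oz packs = 238.56 g.
238.56 g ≤ 250 g (rail limit, Category OX) — within limit.

No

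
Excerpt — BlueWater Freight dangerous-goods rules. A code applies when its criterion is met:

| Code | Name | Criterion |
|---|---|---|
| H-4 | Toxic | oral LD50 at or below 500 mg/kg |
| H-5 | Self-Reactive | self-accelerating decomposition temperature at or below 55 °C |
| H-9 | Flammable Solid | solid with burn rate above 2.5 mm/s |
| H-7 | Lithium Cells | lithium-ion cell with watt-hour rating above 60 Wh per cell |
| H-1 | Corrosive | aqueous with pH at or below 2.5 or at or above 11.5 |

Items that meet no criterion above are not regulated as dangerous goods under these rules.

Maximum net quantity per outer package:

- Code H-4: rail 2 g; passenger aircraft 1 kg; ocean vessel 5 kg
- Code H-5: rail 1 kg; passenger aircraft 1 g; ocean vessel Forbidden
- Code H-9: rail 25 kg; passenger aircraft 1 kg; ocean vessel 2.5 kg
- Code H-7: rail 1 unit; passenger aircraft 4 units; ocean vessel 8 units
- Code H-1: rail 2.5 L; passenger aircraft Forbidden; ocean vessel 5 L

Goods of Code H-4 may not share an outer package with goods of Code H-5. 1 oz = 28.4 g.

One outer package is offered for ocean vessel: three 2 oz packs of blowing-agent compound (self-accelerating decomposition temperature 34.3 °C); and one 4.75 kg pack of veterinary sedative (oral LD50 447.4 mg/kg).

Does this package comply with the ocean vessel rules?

No

Blowing-agent compound: self-accelerating decomposition temperature 34.3 °C ≤ 55 °C → Code H-5 (Self-Reactive).
The veterinary sedative has oral LD50 447.4 mg/kg, which is ≤ 500 mg/kg, so it is Code H-4 (Toxic).
Code H-4 quantity: 4.75 kg.
That is within the Code H-4 ocean vessel limit of 5 kg.
Code H-5 quantity: three 2 oz packs = 170.4 g.
Code H-5 is Forbidden by ocean vessel.
Code H-4 and Code H-5 may not share an outer package.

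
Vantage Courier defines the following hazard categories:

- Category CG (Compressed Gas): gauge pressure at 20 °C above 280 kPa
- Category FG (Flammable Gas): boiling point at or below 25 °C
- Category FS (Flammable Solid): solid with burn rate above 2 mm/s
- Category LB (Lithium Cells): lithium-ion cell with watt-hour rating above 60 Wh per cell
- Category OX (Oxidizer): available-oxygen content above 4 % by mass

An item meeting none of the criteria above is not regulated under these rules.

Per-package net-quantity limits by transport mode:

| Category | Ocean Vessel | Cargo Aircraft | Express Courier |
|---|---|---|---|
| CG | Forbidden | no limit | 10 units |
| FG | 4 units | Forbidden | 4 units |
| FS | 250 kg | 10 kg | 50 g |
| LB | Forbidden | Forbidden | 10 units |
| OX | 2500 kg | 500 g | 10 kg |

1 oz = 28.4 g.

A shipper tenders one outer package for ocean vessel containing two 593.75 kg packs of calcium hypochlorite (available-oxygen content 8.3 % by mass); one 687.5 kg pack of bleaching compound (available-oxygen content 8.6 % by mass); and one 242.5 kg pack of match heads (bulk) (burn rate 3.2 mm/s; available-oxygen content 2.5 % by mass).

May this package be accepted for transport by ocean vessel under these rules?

Calcium hypochlorite: available-oxygen content 8.3 % by mass > 4 % by mass → Category OX (Oxidizer).
With available-oxygen content 8.6 % by mass (> 4 % by mass), the bleaching compound falls in Category OX.
Match heads (bulk): burn rate 3.2 mm/s > 2 mm/s → Category FS (Flammable Solid).
Category FS quantity: 242.5 kg.
242.5 kg is within the ocean vessel limit of 250 kg for Category FS.
Total Category OX: (two 593.75 kg packs = 1187.5 kg) + 687.5 kg = 1875 kg.
1875 kg ≤ 2500 kg (ocean vessel limit, Category OX) — within limit.
Every hazard category is within its ocean vessel limit and no segregation rule is violated.

Yes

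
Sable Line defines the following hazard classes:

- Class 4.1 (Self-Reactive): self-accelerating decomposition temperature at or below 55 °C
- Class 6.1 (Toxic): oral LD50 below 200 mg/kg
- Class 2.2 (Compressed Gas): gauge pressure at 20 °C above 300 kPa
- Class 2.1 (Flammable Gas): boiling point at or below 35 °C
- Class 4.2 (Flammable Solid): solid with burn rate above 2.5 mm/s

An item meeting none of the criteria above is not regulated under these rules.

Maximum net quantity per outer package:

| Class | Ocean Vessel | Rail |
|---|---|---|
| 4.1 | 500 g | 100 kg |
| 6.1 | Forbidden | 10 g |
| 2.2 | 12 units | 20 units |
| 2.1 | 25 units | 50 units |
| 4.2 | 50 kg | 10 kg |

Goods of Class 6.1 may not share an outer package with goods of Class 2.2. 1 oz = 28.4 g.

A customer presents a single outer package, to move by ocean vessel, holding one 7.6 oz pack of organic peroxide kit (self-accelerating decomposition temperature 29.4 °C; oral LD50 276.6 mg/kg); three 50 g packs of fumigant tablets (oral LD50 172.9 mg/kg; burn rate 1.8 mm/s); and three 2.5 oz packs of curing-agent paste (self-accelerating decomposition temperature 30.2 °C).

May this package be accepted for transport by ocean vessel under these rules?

With self-accelerating decomposition temperature 29.4 °C (≤ 55 °C), the organic peroxide kit falls in Class 4.1.
With oral LD50 172.9 mg/kg (< 200 mg/kg), the fumigant tablets fall in Class 6.1.
Self-accelerating decomposition temperature 30.2 °C meets the Class 4.1 criterion (Self-Reactive), so the curing-agent paste is Class 4.1.
Class 4.1 net quantity: (one 7.6 oz pack = 215.84 g) + (three 2.5 oz packs = 213 g) = 428.84 g.
428.84 g ≤ 500 g (ocean vessel limit, Class 4.1) — within limit.
Class 6.1 quantity: three 50 g packs = 150 g.
By ocean vessel, Class 6.1 is Forbidden regardless of quantity.
The segregation rule (Class 6.1 with Class 2.2) does not apply to Class 4.1 with Class 6.1.

No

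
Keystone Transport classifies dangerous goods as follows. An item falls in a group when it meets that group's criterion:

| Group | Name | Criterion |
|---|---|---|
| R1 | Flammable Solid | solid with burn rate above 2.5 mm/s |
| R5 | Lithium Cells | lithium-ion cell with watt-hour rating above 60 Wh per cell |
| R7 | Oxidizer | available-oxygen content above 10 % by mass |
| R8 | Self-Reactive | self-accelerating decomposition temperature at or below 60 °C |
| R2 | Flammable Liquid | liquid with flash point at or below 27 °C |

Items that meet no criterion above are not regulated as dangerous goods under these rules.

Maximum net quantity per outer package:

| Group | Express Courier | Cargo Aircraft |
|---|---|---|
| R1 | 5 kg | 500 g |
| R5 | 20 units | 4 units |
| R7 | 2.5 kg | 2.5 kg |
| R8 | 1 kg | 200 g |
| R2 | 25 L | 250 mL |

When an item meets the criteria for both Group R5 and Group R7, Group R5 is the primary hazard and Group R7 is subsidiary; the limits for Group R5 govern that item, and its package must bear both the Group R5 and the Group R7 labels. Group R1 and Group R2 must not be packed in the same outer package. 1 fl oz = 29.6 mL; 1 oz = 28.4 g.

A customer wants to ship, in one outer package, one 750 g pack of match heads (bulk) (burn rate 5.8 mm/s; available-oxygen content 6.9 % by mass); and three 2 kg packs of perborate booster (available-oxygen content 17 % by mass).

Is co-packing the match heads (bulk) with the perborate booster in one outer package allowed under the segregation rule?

Yes

Burn rate 5.8 mm/s meets the Group R1 criterion (Flammable Solid), so the match heads (bulk) are Group R1.
With available-oxygen content 17 % by mass (> 10 % by mass), the perborate booster falls in Group R7.
No segregation rule bars Group R1 with Group R7.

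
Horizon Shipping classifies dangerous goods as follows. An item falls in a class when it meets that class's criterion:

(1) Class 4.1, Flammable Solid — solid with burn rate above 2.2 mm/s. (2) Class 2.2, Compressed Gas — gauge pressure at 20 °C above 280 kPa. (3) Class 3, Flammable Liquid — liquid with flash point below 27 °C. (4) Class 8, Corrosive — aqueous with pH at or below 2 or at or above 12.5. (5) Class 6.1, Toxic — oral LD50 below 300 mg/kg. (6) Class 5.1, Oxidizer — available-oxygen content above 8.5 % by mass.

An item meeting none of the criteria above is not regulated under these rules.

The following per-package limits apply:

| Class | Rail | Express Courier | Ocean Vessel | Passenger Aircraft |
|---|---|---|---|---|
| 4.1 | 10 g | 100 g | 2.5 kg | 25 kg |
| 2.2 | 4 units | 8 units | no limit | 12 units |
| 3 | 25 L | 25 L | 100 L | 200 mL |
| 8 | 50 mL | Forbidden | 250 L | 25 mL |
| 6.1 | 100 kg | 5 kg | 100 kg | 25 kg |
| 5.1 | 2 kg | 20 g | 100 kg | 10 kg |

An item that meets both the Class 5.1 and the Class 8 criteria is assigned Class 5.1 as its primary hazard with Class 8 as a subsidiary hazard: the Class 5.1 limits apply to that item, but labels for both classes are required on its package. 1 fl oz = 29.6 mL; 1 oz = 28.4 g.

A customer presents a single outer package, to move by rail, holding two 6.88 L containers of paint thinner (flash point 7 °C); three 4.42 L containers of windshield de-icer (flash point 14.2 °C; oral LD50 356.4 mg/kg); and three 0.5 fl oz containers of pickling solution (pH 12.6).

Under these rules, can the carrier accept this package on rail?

No

Flash point 7 °C meets the Class 3 criterion (Flammable Liquid), so the paint thinner is Class 3.
With flash point 14.2 °C (< 27 °C), the windshield de-icer falls in Class 3.
Pickling solution: pH 12.6 ≥ 12.5 → Class 8 (Corrosive).
Total Class 3: (two 6.88 L containers = 13.76 L) + (three 4.42 L containers = 13.26 L) = 27.02 L.
That exceeds the Class 3 rail limit of 25 L.
Class 8 quantity: three 0.5 fl oz containers = 44.4 mL.
44.4 mL ≤ 50 mL (rail limit, Class 8) — within limit.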